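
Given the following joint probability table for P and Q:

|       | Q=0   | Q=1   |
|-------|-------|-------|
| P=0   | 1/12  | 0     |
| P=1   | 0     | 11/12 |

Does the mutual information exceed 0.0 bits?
Marginal P(P) (row sums):
  P(P=0) = 1/12 + 0 = 1/12
  P(P=1) = 0 + 11/12 = 11/12
Marginal P(Q) (column sums):
  P(Q=0) = 1/12 + 0 = 1/12
  P(Q=1) = 0 + 11/12 = 11/12

H(P) = -[(1/12)·log₂(1/12) + (11/12)·log₂(11/12)]
  = 0.2987 + 0.1151
  = 0.4138 bits
H(Q) = -[(1/12)·log₂(1/12) + (11/12)·log₂(11/12)]
  = 0.2987 + 0.1151
  = 0.4138 bits
H(P,Q) = -[(1/12)·log₂(1/12) + (11/12)·log₂(11/12)]
  = 0.2987 + 0.1151
  = 0.4138 bits

I(P;Q) = H(P) + H(Q) - H(P,Q)
  = 0.4138 + 0.4138 - 0.4138
  = 0.4138 bits

Yes. I(P;Q) = 0.4138 bits, which is > 0.0 bits.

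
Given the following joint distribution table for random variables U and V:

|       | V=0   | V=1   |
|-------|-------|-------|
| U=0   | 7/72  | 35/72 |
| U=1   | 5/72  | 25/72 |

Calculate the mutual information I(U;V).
Marginal P(U) (row sums):
  P(U=0) = 7/72 + 35/72 = 7/12
  P(U=1) = 5/72 + 25/72 = 5/12
Marginal P(V) (column sums):
  P(V=0) = 7/72 + 5/72 = 1/6
  P(V=1) = 35/72 + 25/72 = 5/6

H(U) = -[(7/12)·log₂(7/12) + (5/12)·log₂(5/12)]
  = 0.4536 + 0.5263
  = 0.9799 bits
H(V) = -[(1/6)·log₂(1/6) + (5/6)·log₂(5/6)]
  = 0.4308 + 0.2192
  = 0.6500 bits
H(U,V) = -[(7/72)·log₂(7/72) + (35/72)·log₂(35/72) + (5/72)·log₂(5/72) + (25/72)·log₂(25/72)]
  = 0.3269 + 0.5059 + 0.2672 + 0.5299
  = 1.6299 bits

I(U;V) = H(U) + H(V) - H(U,V)
  = 0.9799 + 0.6500 - 1.6299
  = 0.0000 bits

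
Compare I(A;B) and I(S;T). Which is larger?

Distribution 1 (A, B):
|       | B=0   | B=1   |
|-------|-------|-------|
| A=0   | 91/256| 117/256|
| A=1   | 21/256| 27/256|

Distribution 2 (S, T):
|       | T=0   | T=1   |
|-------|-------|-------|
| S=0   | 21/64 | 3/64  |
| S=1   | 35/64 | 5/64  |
Distribution 1 (A, B):
Marginal P(A) (row sums):
  P(A=0) = 91/256 + 117/256 = 13/16
  P(A=1) = 21/256 + 27/256 = 3/16
Marginal P(B) (column sums):
  P(B=0) = 91/256 + 21/256 = 7/16
  P(B=1) = 117/256 + 27/256 = 9/16

H(A) = -[(13/16)·log₂(13/16) + (3/16)·log₂(3/16)]
  = 0.2434 + 0.4528
  = 0.6962 bits
H(B) = -[(7/16)·log₂(7/16) + (9/16)·log₂(9/16)]
  = 0.5218 + 0.4669
  = 0.9887 bits
H(A,B) = -[(91/256)·log₂(91/256) + (117/256)·log₂(117/256) + (21/256)·log₂(21/256) + (27/256)·log₂(27/256)]
  = 0.5304 + 0.5163 + 0.2959 + 0.3423
  = 1.6849 bits

I(A;B) = H(A) + H(B) - H(A,B)
  = 0.6962 + 0.9887 - 1.6849
  = 0.0000 bits

Distribution 2 (S, T):
Marginal P(S) (row sums):
  P(S=0) = 21/64 + 3/64 = 3/8
  P(S=1) = 35/64 + 5/64 = 5/8
Marginal P(T) (column sums):
  P(T=0) = 21/64 + 35/64 = 7/8
  P(T=1) = 3/64 + 5/64 = 1/8

H(S) = -[(3/8)·log₂(3/8) + (5/8)·log₂(5/8)]
  = 0.5306 + 0.4238
  = 0.9544 bits
H(T) = -[(7/8)·log₂(7/8) + (1/8)·log₂(1/8)]
  = 0.1686 + 0.3750
  = 0.5436 bits
H(S,T) = -[(21/64)·log₂(21/64) + (3/64)·log₂(3/64) + (35/64)·log₂(35/64) + (5/64)·log₂(5/64)]
  = 0.5275 + 0.2070 + 0.4762 + 0.2873
  = 1.4980 bits

I(S;T) = H(S) + H(T) - H(S,T)
  = 0.9544 + 0.5436 - 1.4980
  = 0.0000 bits

Both joint tables factor as the product of their marginals, so I(A;B) = I(S;T) = 0 bits: neither is larger (both pairs are independent).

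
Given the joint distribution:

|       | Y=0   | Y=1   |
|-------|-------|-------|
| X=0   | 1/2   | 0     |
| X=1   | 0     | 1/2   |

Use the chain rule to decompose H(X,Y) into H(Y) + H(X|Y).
By the chain rule: H(X,Y) = H(Y) + H(X|Y)

Marginal P(Y) (column sums):
  P(Y=0) = 1/2 + 0 = 1/2
  P(Y=1) = 0 + 1/2 = 1/2
H(Y) = -[(1/2)·log₂(1/2) + (1/2)·log₂(1/2)]
  = 0.5000 + 0.5000
  = 1.0000 bits
H(X|Y) = -Σ P(X,Y)·log₂ P(X|Y), where P(X|Y) = P(X,Y) / P(Y)
  (cells with P(X,Y) = 0 contribute 0)
  (X=0,Y=0): P(X|Y) = (1/2)/(1/2) = 1;  -(1/2)·log₂(1) = 0.0000
  (X=1,Y=1): P(X|Y) = (1/2)/(1/2) = 1;  -(1/2)·log₂(1) = 0.0000
H(X|Y) = 0.0000 + 0.0000
  = 0.0000 bits

H(X,Y) = H(Y) + H(X|Y) = 1.0000 + 0.0000 = 1.0000 bits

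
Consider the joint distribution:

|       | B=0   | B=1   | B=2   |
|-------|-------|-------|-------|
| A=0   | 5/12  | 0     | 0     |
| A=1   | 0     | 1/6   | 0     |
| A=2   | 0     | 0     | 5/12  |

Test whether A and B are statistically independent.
Marginal P(A) (row sums):
  P(A=0) = 5/12 + 0 + 0 = 5/12
  P(A=1) = 0 + 1/6 + 0 = 1/6
  P(A=2) = 0 + 0 + 5/12 = 5/12
Marginal P(B) (column sums):
  P(B=0) = 5/12 + 0 + 0 = 5/12
  P(B=1) = 0 + 1/6 + 0 = 1/6
  P(B=2) = 0 + 0 + 5/12 = 5/12

A and B are independent iff P(A=i,B=j) = P(A=i)·P(B=j) for every cell.
  P(A=0)·P(B=0) = 5/12 × 5/12 = 25/144, but P(A=0,B=0) = 5/12 ✗

No, A and B are not independent. Quantitatively, I(A;B) > 0:

H(A) = -[(5/12)·log₂(5/12) + (1/6)·log₂(1/6) + (5/12)·log₂(5/12)]
  = 0.5263 + 0.4308 + 0.5263
  = 1.4834 bits
H(B) = -[(5/12)·log₂(5/12) + (1/6)·log₂(1/6) + (5/12)·log₂(5/12)]
  = 0.5263 + 0.4308 + 0.5263
  = 1.4834 bits
H(A,B) = -[(5/12)·log₂(5/12) + (1/6)·log₂(1/6) + (5/12)·log₂(5/12)]
  = 0.5263 + 0.4308 + 0.5263
  = 1.4834 bits
I(A;B) = H(A) + H(B) - H(A,B) = 1.4834 + 1.4834 - 1.4834 = 1.4834 bits > 0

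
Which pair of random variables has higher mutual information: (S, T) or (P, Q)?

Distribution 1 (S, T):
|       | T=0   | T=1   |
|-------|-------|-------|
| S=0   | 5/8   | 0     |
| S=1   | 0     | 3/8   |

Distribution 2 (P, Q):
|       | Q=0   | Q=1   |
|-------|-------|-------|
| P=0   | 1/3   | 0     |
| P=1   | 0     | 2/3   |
Distribution 1 (S, T):
Marginal P(S) (row sums):
  P(S=0) = 5/8 + 0 = 5/8
  P(S=1) = 0 + 3/8 = 3/8
Marginal P(T) (column sums):
  P(T=0) = 5/8 + 0 = 5/8
  P(T=1) = 0 + 3/8 = 3/8

H(S) = -[(5/8)·log₂(5/8) + (3/8)·log₂(3/8)]
  = 0.4238 + 0.5306
  = 0.9544 bits
H(T) = -[(5/8)·log₂(5/8) + (3/8)·log₂(3/8)]
  = 0.4238 + 0.5306
  = 0.9544 bits
H(S,T) = -[(5/8)·log₂(5/8) + (3/8)·log₂(3/8)]
  = 0.4238 + 0.5306
  = 0.9544 bits

I(S;T) = H(S) + H(T) - H(S,T)
  = 0.9544 + 0.9544 - 0.9544
  = 0.9544 bits

Distribution 2 (P, Q):
Marginal P(P) (row sums):
  P(P=0) = 1/3 + 0 = 1/3
  P(P=1) = 0 + 2/3 = 2/3
Marginal P(Q) (column sums):
  P(Q=0) = 1/3 + 0 = 1/3
  P(Q=1) = 0 + 2/3 = 2/3

H(P) = -[(1/3)·log₂(1/3) + (2/3)·log₂(2/3)]
  = 0.5283 + 0.3900
  = 0.9183 bits
H(Q) = -[(1/3)·log₂(1/3) + (2/3)·log₂(2/3)]
  = 0.5283 + 0.3900
  = 0.9183 bits
H(P,Q) = -[(1/3)·log₂(1/3) + (2/3)·log₂(2/3)]
  = 0.5283 + 0.3900
  = 0.9183 bits

I(P;Q) = H(P) + H(Q) - H(P,Q)
  = 0.9183 + 0.9183 - 0.9183
  = 0.9183 bits

I(S;T) = 0.9544 bits > I(P;Q) = 0.9183 bits, so (S, T) has the higher mutual information (stronger dependence).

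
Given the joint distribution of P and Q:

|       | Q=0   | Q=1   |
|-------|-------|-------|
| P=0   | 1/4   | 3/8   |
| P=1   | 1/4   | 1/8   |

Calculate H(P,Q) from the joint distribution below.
H(P,Q) = -Σ P(P,Q) log₂ P(P,Q), summed over the non-zero cells:
H(P,Q) = -[(1/4)·log₂(1/4) + (3/8)·log₂(3/8) + (1/4)·log₂(1/4) + (1/8)·log₂(1/8)]
  = 0.5000 + 0.5306 + 0.5000 + 0.3750
  = 1.9056 bits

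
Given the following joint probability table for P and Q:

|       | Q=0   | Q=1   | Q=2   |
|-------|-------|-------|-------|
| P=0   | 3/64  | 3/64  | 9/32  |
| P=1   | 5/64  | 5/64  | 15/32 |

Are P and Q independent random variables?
Marginal P(P) (row sums):
  P(P=0) = 3/64 + 3/64 + 9/32 = 3/8
  P(P=1) = 5/64 + 5/64 + 15/32 = 5/8
Marginal P(Q) (column sums):
  P(Q=0) = 3/64 + 5/64 = 1/8
  P(Q=1) = 3/64 + 5/64 = 1/8
  P(Q=2) = 9/32 + 15/32 = 3/4

P and Q are independent iff P(P=i,Q=j) = P(P=i)·P(Q=j) for every cell.
  P(P=0)·P(Q=0) = 3/8 × 1/8 = 3/64 = P(P=0,Q=0) ✓
  P(P=0)·P(Q=1) = 3/8 × 1/8 = 3/64 = P(P=0,Q=1) ✓
  P(P=0)·P(Q=2) = 3/8 × 3/4 = 9/32 = P(P=0,Q=2) ✓
  P(P=1)·P(Q=0) = 5/8 × 1/8 = 5/64 = P(P=1,Q=0) ✓
  P(P=1)·P(Q=1) = 5/8 × 1/8 = 5/64 = P(P=1,Q=1) ✓
  P(P=1)·P(Q=2) = 5/8 × 3/4 = 15/32 = P(P=1,Q=2) ✓

Yes, P and Q are independent: every cell factors, so I(P;Q) = 0 bits.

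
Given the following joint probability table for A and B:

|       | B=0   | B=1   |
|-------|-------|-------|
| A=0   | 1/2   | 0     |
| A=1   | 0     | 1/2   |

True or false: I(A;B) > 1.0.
Marginal P(A) (row sums):
  P(A=0) = 1/2 + 0 = 1/2
  P(A=1) = 0 + 1/2 = 1/2
Marginal P(B) (column sums):
  P(B=0) = 1/2 + 0 = 1/2
  P(B=1) = 0 + 1/2 = 1/2

H(A) = -[(1/2)·log₂(1/2) + (1/2)·log₂(1/2)]
  = 0.5000 + 0.5000
  = 1.0000 bits
H(B) = -[(1/2)·log₂(1/2) + (1/2)·log₂(1/2)]
  = 0.5000 + 0.5000
  = 1.0000 bits
H(A,B) = -[(1/2)·log₂(1/2) + (1/2)·log₂(1/2)]
  = 0.5000 + 0.5000
  = 1.0000 bits

I(A;B) = H(A) + H(B) - H(A,B)
  = 1.0000 + 1.0000 - 1.0000
  = 1.0000 bits

False. I(A;B) = 1.0000 bits, which is ≤ 1.0 bits.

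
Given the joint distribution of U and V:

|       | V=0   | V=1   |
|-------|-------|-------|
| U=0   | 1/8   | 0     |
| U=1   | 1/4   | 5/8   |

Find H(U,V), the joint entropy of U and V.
H(U,V) = -Σ P(U,V) log₂ P(U,V), summed over the non-zero cells:
H(U,V) = -[(1/8)·log₂(1/8) + (1/4)·log₂(1/4) + (5/8)·log₂(5/8)]
  = 0.3750 + 0.5000 + 0.4238
  = 1.2988 bits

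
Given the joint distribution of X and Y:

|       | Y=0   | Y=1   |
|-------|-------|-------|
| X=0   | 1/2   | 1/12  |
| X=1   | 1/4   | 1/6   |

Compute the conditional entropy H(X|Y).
Marginal P(Y) (column sums):
  P(Y=0) = 1/2 + 1/4 = 3/4
  P(Y=1) = 1/12 + 1/6 = 1/4

H(X|Y) = -Σ P(X,Y)·log₂ P(X|Y), where P(X|Y) = P(X,Y) / P(Y)
  (X=0,Y=0): P(X|Y) = (1/2)/(3/4) = 2/3;  -(1/2)·log₂(2/3) = 0.2925
  (X=0,Y=1): P(X|Y) = (1/12)/(1/4) = 1/3;  -(1/12)·log₂(1/3) = 0.1321
  (X=1,Y=0): P(X|Y) = (1/4)/(3/4) = 1/3;  -(1/4)·log₂(1/3) = 0.3962
  (X=1,Y=1): P(X|Y) = (1/6)/(1/4) = 2/3;  -(1/6)·log₂(2/3) = 0.0975
H(X|Y) = 0.2925 + 0.1321 + 0.3962 + 0.0975
  = 0.9183 bits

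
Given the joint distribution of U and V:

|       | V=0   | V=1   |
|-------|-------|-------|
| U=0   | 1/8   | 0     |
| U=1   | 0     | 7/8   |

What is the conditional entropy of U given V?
Marginal P(V) (column sums):
  P(V=0) = 1/8 + 0 = 1/8
  P(V=1) = 0 + 7/8 = 7/8

H(U|V) = -Σ P(U,V)·log₂ P(U|V), where P(U|V) = P(U,V) / P(V)
  (cells with P(U,V) = 0 contribute 0)
  (U=0,V=0): P(U|V) = (1/8)/(1/8) = 1;  -(1/8)·log₂(1) = 0.0000
  (U=1,V=1): P(U|V) = (7/8)/(7/8) = 1;  -(7/8)·log₂(1) = 0.0000
H(U|V) = 0.0000 + 0.0000
  = 0.0000 bits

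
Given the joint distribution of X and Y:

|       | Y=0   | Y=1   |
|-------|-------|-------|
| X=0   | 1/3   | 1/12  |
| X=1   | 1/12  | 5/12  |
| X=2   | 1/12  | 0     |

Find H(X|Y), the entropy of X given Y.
Marginal P(Y) (column sums):
  P(Y=0) = 1/3 + 1/12 + 1/12 = 1/2
  P(Y=1) = 1/12 + 5/12 + 0 = 1/2

H(X|Y) = -Σ P(X,Y)·log₂ P(X|Y), where P(X|Y) = P(X,Y) / P(Y)
  (cells with P(X,Y) = 0 contribute 0)
  (X=0,Y=0): P(X|Y) = (1/3)/(1/2) = 2/3;  -(1/3)·log₂(2/3) = 0.1950
  (X=0,Y=1): P(X|Y) = (1/12)/(1/2) = 1/6;  -(1/12)·log₂(1/6) = 0.2154
  (X=1,Y=0): P(X|Y) = (1/12)/(1/2) = 1/6;  -(1/12)·log₂(1/6) = 0.2154
  (X=1,Y=1): P(X|Y) = (5/12)/(1/2) = 5/6;  -(5/12)·log₂(5/6) = 0.1096
  (X=2,Y=0): P(X|Y) = (1/12)/(1/2) = 1/6;  -(1/12)·log₂(1/6) = 0.2154
H(X|Y) = 0.1950 + 0.2154 + 0.2154 + 0.1096 + 0.2154
  = 0.9508 bits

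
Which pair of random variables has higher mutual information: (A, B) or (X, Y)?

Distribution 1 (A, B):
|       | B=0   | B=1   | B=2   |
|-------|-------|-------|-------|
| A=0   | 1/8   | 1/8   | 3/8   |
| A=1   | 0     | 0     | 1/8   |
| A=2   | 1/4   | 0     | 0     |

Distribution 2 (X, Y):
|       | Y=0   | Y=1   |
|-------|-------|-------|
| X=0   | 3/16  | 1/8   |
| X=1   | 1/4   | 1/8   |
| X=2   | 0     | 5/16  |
Distribution 1 (A, B):
Marginal P(A) (row sums):
  P(A=0) = 1/8 + 1/8 + 3/8 = 5/8
  P(A=1) = 0 + 0 + 1/8 = 1/8
  P(A=2) = 1/4 + 0 + 0 = 1/4
Marginal P(B) (column sums):
  P(B=0) = 1/8 + 0 + 1/4 = 3/8
  P(B=1) = 1/8 + 0 + 0 = 1/8
  P(B=2) = 3/8 + 1/8 + 0 = 1/2

H(A) = -[(5/8)·log₂(5/8) + (1/8)·log₂(1/8) + (1/4)·log₂(1/4)]
  = 0.4238 + 0.3750 + 0.5000
  = 1.2988 bits
H(B) = -[(3/8)·log₂(3/8) + (1/8)·log₂(1/8) + (1/2)·log₂(1/2)]
  = 0.5306 + 0.3750 + 0.5000
  = 1.4056 bits
H(A,B) = -[(1/8)·log₂(1/8) + (1/8)·log₂(1/8) + (3/8)·log₂(3/8) + (1/8)·log₂(1/8) + (1/4)·log₂(1/4)]
  = 0.3750 + 0.3750 + 0.5306 + 0.3750 + 0.5000
  = 2.1556 bits

I(A;B) = H(A) + H(B) - H(A,B)
  = 1.2988 + 1.4056 - 2.1556
  = 0.5488 bits

Distribution 2 (X, Y):
Marginal P(X) (row sums):
  P(X=0) = 3/16 + 1/8 = 5/16
  P(X=1) = 1/4 + 1/8 = 3/8
  P(X=2) = 0 + 5/16 = 5/16
Marginal P(Y) (column sums):
  P(Y=0) = 3/16 + 1/4 + 0 = 7/16
  P(Y=1) = 1/8 + 1/8 + 5/16 = 9/16

H(X) = -[(5/16)·log₂(5/16) + (3/8)·log₂(3/8) + (5/16)·log₂(5/16)]
  = 0.5244 + 0.5306 + 0.5244
  = 1.5794 bits
H(Y) = -[(7/16)·log₂(7/16) + (9/16)·log₂(9/16)]
  = 0.5218 + 0.4669
  = 0.9887 bits
H(X,Y) = -[(3/16)·log₂(3/16) + (1/8)·log₂(1/8) + (1/4)·log₂(1/4) + (1/8)·log₂(1/8) + (5/16)·log₂(5/16)]
  = 0.4528 + 0.3750 + 0.5000 + 0.3750 + 0.5244
  = 2.2272 bits

I(X;Y) = H(X) + H(Y) - H(X,Y)
  = 1.5794 + 0.9887 - 2.2272
  = 0.3409 bits

I(A;B) = 0.5488 bits > I(X;Y) = 0.3409 bits, so (A, B) has the higher mutual information (stronger dependence).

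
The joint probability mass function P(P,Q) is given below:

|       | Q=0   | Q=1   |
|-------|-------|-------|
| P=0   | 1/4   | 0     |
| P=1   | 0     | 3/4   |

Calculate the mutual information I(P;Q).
Marginal P(P) (row sums):
  P(P=0) = 1/4 + 0 = 1/4
  P(P=1) = 0 + 3/4 = 3/4
Marginal P(Q) (column sums):
  P(Q=0) = 1/4 + 0 = 1/4
  P(Q=1) = 0 + 3/4 = 3/4

H(P) = -[(1/4)·log₂(1/4) + (3/4)·log₂(3/4)]
  = 0.5000 + 0.3113
  = 0.8113 bits
H(Q) = -[(1/4)·log₂(1/4) + (3/4)·log₂(3/4)]
  = 0.5000 + 0.3113
  = 0.8113 bits
H(P,Q) = -[(1/4)·log₂(1/4) + (3/4)·log₂(3/4)]
  = 0.5000 + 0.3113
  = 0.8113 bits

I(P;Q) = H(P) + H(Q) - H(P,Q)
  = 0.8113 + 0.8113 - 0.8113
  = 0.8113 bits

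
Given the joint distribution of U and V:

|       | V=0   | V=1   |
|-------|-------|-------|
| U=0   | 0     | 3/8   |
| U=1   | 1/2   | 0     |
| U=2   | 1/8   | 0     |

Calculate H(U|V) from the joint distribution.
Marginal P(V) (column sums):
  P(V=0) = 0 + 1/2 + 1/8 = 5/8
  P(V=1) = 3/8 + 0 + 0 = 3/8

H(U|V) = -Σ P(U,V)·log₂ P(U|V), where P(U|V) = P(U,V) / P(V)
  (cells with P(U,V) = 0 contribute 0)
  (U=0,V=1): P(U|V) = (3/8)/(3/8) = 1;  -(3/8)·log₂(1) = 0.0000
  (U=1,V=0): P(U|V) = (1/2)/(5/8) = 4/5;  -(1/2)·log₂(4/5) = 0.1610
  (U=2,V=0): P(U|V) = (1/8)/(5/8) = 1/5;  -(1/8)·log₂(1/5) = 0.2902
H(U|V) = 0.0000 + 0.1610 + 0.2902
  = 0.4512 bits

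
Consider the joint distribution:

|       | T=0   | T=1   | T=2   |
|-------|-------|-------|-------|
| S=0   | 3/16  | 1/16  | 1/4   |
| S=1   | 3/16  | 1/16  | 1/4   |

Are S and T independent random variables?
Marginal P(S) (row sums):
  P(S=0) = 3/16 + 1/16 + 1/4 = 1/2
  P(S=1) = 3/16 + 1/16 + 1/4 = 1/2
Marginal P(T) (column sums):
  P(T=0) = 3/16 + 3/16 = 3/8
  P(T=1) = 1/16 + 1/16 = 1/8
  P(T=2) = 1/4 + 1/4 = 1/2

S and T are independent iff P(S=i,T=j) = P(S=i)·P(T=j) for every cell.
  P(S=0)·P(T=0) = 1/2 × 3/8 = 3/16 = P(S=0,T=0) ✓
  P(S=0)·P(T=1) = 1/2 × 1/8 = 1/16 = P(S=0,T=1) ✓
  P(S=0)·P(T=2) = 1/2 × 1/2 = 1/4 = P(S=0,T=2) ✓
  P(S=1)·P(T=0) = 1/2 × 3/8 = 3/16 = P(S=1,T=0) ✓
  P(S=1)·P(T=1) = 1/2 × 1/8 = 1/16 = P(S=1,T=1) ✓
  P(S=1)·P(T=2) = 1/2 × 1/2 = 1/4 = P(S=1,T=2) ✓

Yes, S and T are independent: every cell factors, so I(S;T) = 0 bits.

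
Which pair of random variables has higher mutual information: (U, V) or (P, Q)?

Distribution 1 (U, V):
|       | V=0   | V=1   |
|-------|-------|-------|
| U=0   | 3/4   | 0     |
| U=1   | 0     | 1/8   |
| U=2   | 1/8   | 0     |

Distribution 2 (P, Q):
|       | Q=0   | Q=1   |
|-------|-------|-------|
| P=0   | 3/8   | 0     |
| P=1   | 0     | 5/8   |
Distribution 1 (U, V):
Marginal P(U) (row sums):
  P(U=0) = 3/4 + 0 = 3/4
  P(U=1) = 0 + 1/8 = 1/8
  P(U=2) = 1/8 + 0 = 1/8
Marginal P(V) (column sums):
  P(V=0) = 3/4 + 0 + 1/8 = 7/8
  P(V=1) = 0 + 1/8 + 0 = 1/8

H(U) = -[(3/4)·log₂(3/4) + (1/8)·log₂(1/8) + (1/8)·log₂(1/8)]
  = 0.3113 + 0.3750 + 0.3750
  = 1.0613 bits
H(V) = -[(7/8)·log₂(7/8) + (1/8)·log₂(1/8)]
  = 0.1686 + 0.3750
  = 0.5436 bits
H(U,V) = -[(3/4)·log₂(3/4) + (1/8)·log₂(1/8) + (1/8)·log₂(1/8)]
  = 0.3113 + 0.3750 + 0.3750
  = 1.0613 bits

I(U;V) = H(U) + H(V) - H(U,V)
  = 1.0613 + 0.5436 - 1.0613
  = 0.5436 bits

Distribution 2 (P, Q):
Marginal P(P) (row sums):
  P(P=0) = 3/8 + 0 = 3/8
  P(P=1) = 0 + 5/8 = 5/8
Marginal P(Q) (column sums):
  P(Q=0) = 3/8 + 0 = 3/8
  P(Q=1) = 0 + 5/8 = 5/8

H(P) = -[(3/8)·log₂(3/8) + (5/8)·log₂(5/8)]
  = 0.5306 + 0.4238
  = 0.9544 bits
H(Q) = -[(3/8)·log₂(3/8) + (5/8)·log₂(5/8)]
  = 0.5306 + 0.4238
  = 0.9544 bits
H(P,Q) = -[(3/8)·log₂(3/8) + (5/8)·log₂(5/8)]
  = 0.5306 + 0.4238
  = 0.9544 bits

I(P;Q) = H(P) + H(Q) - H(P,Q)
  = 0.9544 + 0.9544 - 0.9544
  = 0.9544 bits

I(P;Q) = 0.9544 bits > I(U;V) = 0.5436 bits, so (P, Q) has the higher mutual information (stronger dependence).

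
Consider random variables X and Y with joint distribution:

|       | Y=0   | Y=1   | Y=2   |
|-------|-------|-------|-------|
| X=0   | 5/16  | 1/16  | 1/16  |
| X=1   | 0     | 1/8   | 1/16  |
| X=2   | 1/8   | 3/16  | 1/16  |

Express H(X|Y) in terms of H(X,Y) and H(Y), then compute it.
H(X|Y) = H(X,Y) - H(Y)

Marginal P(Y) (column sums):
  P(Y=0) = 5/16 + 0 + 1/8 = 7/16
  P(Y=1) = 1/16 + 1/8 + 3/16 = 3/8
  P(Y=2) = 1/16 + 1/16 + 1/16 = 3/16

H(X,Y) = -[(5/16)·log₂(5/16) + (1/16)·log₂(1/16) + (1/16)·log₂(1/16) + (1/8)·log₂(1/8) + (1/16)·log₂(1/16) + (1/8)·log₂(1/8) + (3/16)·log₂(3/16) + (1/16)·log₂(1/16)]
  = 0.5244 + 0.2500 + 0.2500 + 0.3750 + 0.2500 + 0.3750 + 0.4528 + 0.2500
  = 2.7272 bits
H(Y) = -[(7/16)·log₂(7/16) + (3/8)·log₂(3/8) + (3/16)·log₂(3/16)]
  = 0.5218 + 0.5306 + 0.4528
  = 1.5052 bits

H(X|Y) = 2.7272 - 1.5052 = 1.2220 bits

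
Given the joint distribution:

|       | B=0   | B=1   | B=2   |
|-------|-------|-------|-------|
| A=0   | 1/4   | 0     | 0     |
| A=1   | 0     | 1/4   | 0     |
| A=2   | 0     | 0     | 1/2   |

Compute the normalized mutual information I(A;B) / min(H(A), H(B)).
Marginal P(A) (row sums):
  P(A=0) = 1/4 + 0 + 0 = 1/4
  P(A=1) = 0 + 1/4 + 0 = 1/4
  P(A=2) = 0 + 0 + 1/2 = 1/2
Marginal P(B) (column sums):
  P(B=0) = 1/4 + 0 + 0 = 1/4
  P(B=1) = 0 + 1/4 + 0 = 1/4
  P(B=2) = 0 + 0 + 1/2 = 1/2

H(A) = -[(1/4)·log₂(1/4) + (1/4)·log₂(1/4) + (1/2)·log₂(1/2)]
  = 0.5000 + 0.5000 + 0.5000
  = 1.5000 bits
H(B) = -[(1/4)·log₂(1/4) + (1/4)·log₂(1/4) + (1/2)·log₂(1/2)]
  = 0.5000 + 0.5000 + 0.5000
  = 1.5000 bits
H(A,B) = -[(1/4)·log₂(1/4) + (1/4)·log₂(1/4) + (1/2)·log₂(1/2)]
  = 0.5000 + 0.5000 + 0.5000
  = 1.5000 bits

I(A;B) = H(A) + H(B) - H(A,B)
  = 1.5000 + 1.5000 - 1.5000
  = 1.5000 bits

min(H(A), H(B)) = min(1.5000, 1.5000) = 1.5000 bits
Normalized MI = 1.5000 / 1.5000 = 1.0000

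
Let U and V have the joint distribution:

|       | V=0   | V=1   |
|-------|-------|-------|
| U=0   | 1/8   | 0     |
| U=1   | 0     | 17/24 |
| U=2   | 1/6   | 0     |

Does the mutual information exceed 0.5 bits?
Marginal P(U) (row sums):
  P(U=0) = 1/8 + 0 = 1/8
  P(U=1) = 0 + 17/24 = 17/24
  P(U=2) = 1/6 + 0 = 1/6
Marginal P(V) (column sums):
  P(V=0) = 1/8 + 0 + 1/6 = 7/24
  P(V=1) = 0 + 17/24 + 0 = 17/24

H(U) = -[(1/8)·log₂(1/8) + (17/24)·log₂(17/24) + (1/6)·log₂(1/6)]
  = 0.3750 + 0.3524 + 0.4308
  = 1.1582 bits
H(V) = -[(7/24)·log₂(7/24) + (17/24)·log₂(17/24)]
  = 0.5185 + 0.3524
  = 0.8709 bits
H(U,V) = -[(1/8)·log₂(1/8) + (17/24)·log₂(17/24) + (1/6)·log₂(1/6)]
  = 0.3750 + 0.3524 + 0.4308
  = 1.1582 bits

I(U;V) = H(U) + H(V) - H(U,V)
  = 1.1582 + 0.8709 - 1.1582
  = 0.8709 bits

Yes. I(U;V) = 0.8709 bits, which is > 0.5 bits.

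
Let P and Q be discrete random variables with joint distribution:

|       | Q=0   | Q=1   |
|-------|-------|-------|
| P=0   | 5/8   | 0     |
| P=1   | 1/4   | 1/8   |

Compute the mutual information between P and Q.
Marginal P(P) (row sums):
  P(P=0) = 5/8 + 0 = 5/8
  P(P=1) = 1/4 + 1/8 = 3/8
Marginal P(Q) (column sums):
  P(Q=0) = 5/8 + 1/4 = 7/8
  P(Q=1) = 0 + 1/8 = 1/8

H(P) = -[(5/8)·log₂(5/8) + (3/8)·log₂(3/8)]
  = 0.4238 + 0.5306
  = 0.9544 bits
H(Q) = -[(7/8)·log₂(7/8) + (1/8)·log₂(1/8)]
  = 0.1686 + 0.3750
  = 0.5436 bits
H(P,Q) = -[(5/8)·log₂(5/8) + (1/4)·log₂(1/4) + (1/8)·log₂(1/8)]
  = 0.4238 + 0.5000 + 0.3750
  = 1.2988 bits

I(P;Q) = H(P) + H(Q) - H(P,Q)
  = 0.9544 + 0.5436 - 1.2988
  = 0.1992 bits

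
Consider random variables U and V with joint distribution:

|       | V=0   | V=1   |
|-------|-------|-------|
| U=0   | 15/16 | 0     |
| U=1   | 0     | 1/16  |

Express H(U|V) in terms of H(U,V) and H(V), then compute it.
H(U|V) = H(U,V) - H(V)

Marginal P(V) (column sums):
  P(V=0) = 15/16 + 0 = 15/16
  P(V=1) = 0 + 1/16 = 1/16

H(U,V) = -[(15/16)·log₂(15/16) + (1/16)·log₂(1/16)]
  = 0.0873 + 0.2500
  = 0.3373 bits
H(V) = -[(15/16)·log₂(15/16) + (1/16)·log₂(1/16)]
  = 0.0873 + 0.2500
  = 0.3373 bits

H(U|V) = 0.3373 - 0.3373 = 0.0000 bits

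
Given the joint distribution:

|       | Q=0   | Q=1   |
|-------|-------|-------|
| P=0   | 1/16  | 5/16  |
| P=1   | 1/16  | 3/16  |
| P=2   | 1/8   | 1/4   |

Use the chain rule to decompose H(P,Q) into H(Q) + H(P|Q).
By the chain rule: H(P,Q) = H(Q) + H(P|Q)

Marginal P(Q) (column sums):
  P(Q=0) = 1/16 + 1/16 + 1/8 = 1/4
  P(Q=1) = 5/16 + 3/16 + 1/4 = 3/4
H(Q) = -[(1/4)·log₂(1/4) + (3/4)·log₂(3/4)]
  = 0.5000 + 0.3113
  = 0.8113 bits
H(P|Q) = -Σ P(P,Q)·log₂ P(P|Q), where P(P|Q) = P(P,Q) / P(Q)
  (P=0,Q=0): P(P|Q) = (1/16)/(1/4) = 1/4;  -(1/16)·log₂(1/4) = 0.1250
  (P=0,Q=1): P(P|Q) = (5/16)/(3/4) = 5/12;  -(5/16)·log₂(5/12) = 0.3947
  (P=1,Q=0): P(P|Q) = (1/16)/(1/4) = 1/4;  -(1/16)·log₂(1/4) = 0.1250
  (P=1,Q=1): P(P|Q) = (3/16)/(3/4) = 1/4;  -(3/16)·log₂(1/4) = 0.3750
  (P=2,Q=0): P(P|Q) = (1/8)/(1/4) = 1/2;  -(1/8)·log₂(1/2) = 0.1250
  (P=2,Q=1): P(P|Q) = (1/4)/(3/4) = 1/3;  -(1/4)·log₂(1/3) = 0.3962
H(P|Q) = 0.1250 + 0.3947 + 0.1250 + 0.3750 + 0.1250 + 0.3962
  = 1.5409 bits

H(P,Q) = H(Q) + H(P|Q) = 0.8113 + 1.5409 = 2.3522 bits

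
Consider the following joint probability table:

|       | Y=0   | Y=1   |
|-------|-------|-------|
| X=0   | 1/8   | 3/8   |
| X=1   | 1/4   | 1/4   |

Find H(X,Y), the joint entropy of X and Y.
H(X,Y) = -Σ P(X,Y) log₂ P(X,Y), summed over the non-zero cells:
H(X,Y) = -[(1/8)·log₂(1/8) + (3/8)·log₂(3/8) + (1/4)·log₂(1/4) + (1/4)·log₂(1/4)]
  = 0.3750 + 0.5306 + 0.5000 + 0.5000
  = 1.9056 bits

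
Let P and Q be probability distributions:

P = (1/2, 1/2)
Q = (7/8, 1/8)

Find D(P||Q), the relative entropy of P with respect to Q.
D(P||Q) = Σ P(i) log₂(P(i)/Q(i))
  i=0: (1/2) × log₂((1/2)/(7/8)) = (1/2) × log₂(4/7) = -0.4037
  i=1: (1/2) × log₂((1/2)/(1/8)) = (1/2) × log₂(4) = 1.0000
D(P||Q) = -0.4037 + 1.0000
  = 0.5963 bits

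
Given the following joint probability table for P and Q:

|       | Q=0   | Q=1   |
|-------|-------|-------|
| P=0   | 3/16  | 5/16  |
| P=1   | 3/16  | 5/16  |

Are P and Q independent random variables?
Marginal P(P) (row sums):
  P(P=0) = 3/16 + 5/16 = 1/2
  P(P=1) = 3/16 + 5/16 = 1/2
Marginal P(Q) (column sums):
  P(Q=0) = 3/16 + 3/16 = 3/8
  P(Q=1) = 5/16 + 5/16 = 5/8

P and Q are independent iff P(P=i,Q=j) = P(P=i)·P(Q=j) for every cell.
  P(P=0)·P(Q=0) = 1/2 × 3/8 = 3/16 = P(P=0,Q=0) ✓
  P(P=0)·P(Q=1) = 1/2 × 5/8 = 5/16 = P(P=0,Q=1) ✓
  P(P=1)·P(Q=0) = 1/2 × 3/8 = 3/16 = P(P=1,Q=0) ✓
  P(P=1)·P(Q=1) = 1/2 × 5/8 = 5/16 = P(P=1,Q=1) ✓

Yes, P and Q are independent: every cell factors, so I(P;Q) = 0 bits.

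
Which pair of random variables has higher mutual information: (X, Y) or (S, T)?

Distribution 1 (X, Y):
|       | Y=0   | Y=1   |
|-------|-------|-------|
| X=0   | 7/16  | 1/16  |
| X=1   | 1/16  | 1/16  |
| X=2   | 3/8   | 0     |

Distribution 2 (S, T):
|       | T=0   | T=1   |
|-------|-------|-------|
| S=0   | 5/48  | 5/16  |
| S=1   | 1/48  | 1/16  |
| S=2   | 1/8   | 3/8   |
Distribution 1 (X, Y):
Marginal P(X) (row sums):
  P(X=0) = 7/16 + 1/16 = 1/2
  P(X=1) = 1/16 + 1/16 = 1/8
  P(X=2) = 3/8 + 0 = 3/8
Marginal P(Y) (column sums):
  P(Y=0) = 7/16 + 1/16 + 3/8 = 7/8
  P(Y=1) = 1/16 + 1/16 + 0 = 1/8

H(X) = -[(1/2)·log₂(1/2) + (1/8)·log₂(1/8) + (3/8)·log₂(3/8)]
  = 0.5000 + 0.3750 + 0.5306
  = 1.4056 bits
H(Y) = -[(7/8)·log₂(7/8) + (1/8)·log₂(1/8)]
  = 0.1686 + 0.3750
  = 0.5436 bits
H(X,Y) = -[(7/16)·log₂(7/16) + (1/16)·log₂(1/16) + (1/16)·log₂(1/16) + (1/16)·log₂(1/16) + (3/8)·log₂(3/8)]
  = 0.5218 + 0.2500 + 0.2500 + 0.2500 + 0.5306
  = 1.8024 bits

I(X;Y) = H(X) + H(Y) - H(X,Y)
  = 1.4056 + 0.5436 - 1.8024
  = 0.1468 bits

Distribution 2 (S, T):
Marginal P(S) (row sums):
  P(S=0) = 5/48 + 5/16 = 5/12
  P(S=1) = 1/48 + 1/16 = 1/12
  P(S=2) = 1/8 + 3/8 = 1/2
Marginal P(T) (column sums):
  P(T=0) = 5/48 + 1/48 + 1/8 = 1/4
  P(T=1) = 5/16 + 1/16 + 3/8 = 3/4

H(S) = -[(5/12)·log₂(5/12) + (1/12)·log₂(1/12) + (1/2)·log₂(1/2)]
  = 0.5263 + 0.2987 + 0.5000
  = 1.3250 bits
H(T) = -[(1/4)·log₂(1/4) + (3/4)·log₂(3/4)]
  = 0.5000 + 0.3113
  = 0.8113 bits
H(S,T) = -[(5/48)·log₂(5/48) + (5/16)·log₂(5/16) + (1/48)·log₂(1/48) + (1/16)·log₂(1/16) + (1/8)·log₂(1/8) + (3/8)·log₂(3/8)]
  = 0.3399 + 0.5244 + 0.1164 + 0.2500 + 0.3750 + 0.5306
  = 2.1363 bits

I(S;T) = H(S) + H(T) - H(S,T)
  = 1.3250 + 0.8113 - 2.1363
  = 0.0000 bits

I(X;Y) = 0.1468 bits > I(S;T) = 0.0000 bits, so (X, Y) has the higher mutual information (stronger dependence).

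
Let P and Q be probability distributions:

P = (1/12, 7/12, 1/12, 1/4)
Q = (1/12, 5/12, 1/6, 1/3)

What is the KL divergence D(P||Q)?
D(P||Q) = Σ P(i) log₂(P(i)/Q(i))
  i=0: (1/12) × log₂((1/12)/(1/12)) = (1/12) × log₂(1) = 0.0000
  i=1: (7/12) × log₂((7/12)/(5/12)) = (7/12) × log₂(7/5) = 0.2832
  i=2: (1/12) × log₂((1/12)/(1/6)) = (1/12) × log₂(1/2) = -0.0833
  i=3: (1/4) × log₂((1/4)/(1/3)) = (1/4) × log₂(3/4) = -0.1038
D(P||Q) = 0.0000 + 0.2832 - 0.0833 - 0.1038
  = 0.0961 bits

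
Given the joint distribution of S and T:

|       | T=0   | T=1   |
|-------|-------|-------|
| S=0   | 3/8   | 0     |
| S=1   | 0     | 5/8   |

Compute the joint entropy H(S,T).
H(S,T) = -Σ P(S,T) log₂ P(S,T), summed over the non-zero cells:
H(S,T) = -[(3/8)·log₂(3/8) + (5/8)·log₂(5/8)]
  = 0.5306 + 0.4238
  = 0.9544 bits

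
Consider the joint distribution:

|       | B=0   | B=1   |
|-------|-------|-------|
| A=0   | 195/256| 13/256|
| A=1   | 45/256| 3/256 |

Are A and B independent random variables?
Marginal P(A) (row sums):
  P(A=0) = 195/256 + 13/256 = 13/16
  P(A=1) = 45/256 + 3/256 = 3/16
Marginal P(B) (column sums):
  P(B=0) = 195/256 + 45/256 = 15/16
  P(B=1) = 13/256 + 3/256 = 1/16

A and B are independent iff P(A=i,B=j) = P(A=i)·P(B=j) for every cell.
  P(A=0)·P(B=0) = 13/16 × 15/16 = 195/256 = P(A=0,B=0) ✓
  P(A=0)·P(B=1) = 13/16 × 1/16 = 13/256 = P(A=0,B=1) ✓
  P(A=1)·P(B=0) = 3/16 × 15/16 = 45/256 = P(A=1,B=0) ✓
  P(A=1)·P(B=1) = 3/16 × 1/16 = 3/256 = P(A=1,B=1) ✓

Yes, A and B are independent: every cell factors, so I(A;B) = 0 bits.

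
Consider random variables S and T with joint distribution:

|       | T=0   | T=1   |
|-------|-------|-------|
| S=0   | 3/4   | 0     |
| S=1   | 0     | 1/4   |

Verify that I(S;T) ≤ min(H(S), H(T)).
Marginal P(S) (row sums):
  P(S=0) = 3/4 + 0 = 3/4
  P(S=1) = 0 + 1/4 = 1/4
Marginal P(T) (column sums):
  P(T=0) = 3/4 + 0 = 3/4
  P(T=1) = 0 + 1/4 = 1/4

H(S) = -[(3/4)·log₂(3/4) + (1/4)·log₂(1/4)]
  = 0.3113 + 0.5000
  = 0.8113 bits
H(T) = -[(3/4)·log₂(3/4) + (1/4)·log₂(1/4)]
  = 0.3113 + 0.5000
  = 0.8113 bits
H(S,T) = -[(3/4)·log₂(3/4) + (1/4)·log₂(1/4)]
  = 0.3113 + 0.5000
  = 0.8113 bits

I(S;T) = H(S) + H(T) - H(S,T)
  = 0.8113 + 0.8113 - 0.8113
  = 0.8113 bits

min(H(S), H(T)) = min(0.8113, 0.8113) = 0.8113 bits
Since 0.8113 ≤ 0.8113, the bound is satisfied ✓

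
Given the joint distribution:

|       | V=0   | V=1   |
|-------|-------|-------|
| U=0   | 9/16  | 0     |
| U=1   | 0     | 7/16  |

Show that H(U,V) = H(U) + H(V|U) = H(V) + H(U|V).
Marginal P(U) (row sums):
  P(U=0) = 9/16 + 0 = 9/16
  P(U=1) = 0 + 7/16 = 7/16
Marginal P(V) (column sums):
  P(V=0) = 9/16 + 0 = 9/16
  P(V=1) = 0 + 7/16 = 7/16

Decomposition 1: H(U) + H(V|U)
H(U) = -[(9/16)·log₂(9/16) + (7/16)·log₂(7/16)]
  = 0.4669 + 0.5218
  = 0.9887 bits
H(V|U) = -Σ P(U,V)·log₂ P(V|U), where P(V|U) = P(U,V) / P(U)
  (cells with P(U,V) = 0 contribute 0)
  (U=0,V=0): P(V|U) = (9/16)/(9/16) = 1;  -(9/16)·log₂(1) = 0.0000
  (U=1,V=1): P(V|U) = (7/16)/(7/16) = 1;  -(7/16)·log₂(1) = 0.0000
H(V|U) = 0.0000 + 0.0000
  = 0.0000 bits
H(U) + H(V|U) = 0.9887 + 0.0000 = 0.9887 bits

Decomposition 2: H(V) + H(U|V)
H(V) = -[(9/16)·log₂(9/16) + (7/16)·log₂(7/16)]
  = 0.4669 + 0.5218
  = 0.9887 bits
H(U|V) = -Σ P(U,V)·log₂ P(U|V), where P(U|V) = P(U,V) / P(V)
  (cells with P(U,V) = 0 contribute 0)
  (U=0,V=0): P(U|V) = (9/16)/(9/16) = 1;  -(9/16)·log₂(1) = 0.0000
  (U=1,V=1): P(U|V) = (7/16)/(7/16) = 1;  -(7/16)·log₂(1) = 0.0000
H(U|V) = 0.0000 + 0.0000
  = 0.0000 bits
H(V) + H(U|V) = 0.9887 + 0.0000 = 0.9887 bits

Direct computation of the joint entropy:
H(U,V) = -[(9/16)·log₂(9/16) + (7/16)·log₂(7/16)]
  = 0.4669 + 0.5218
  = 0.9887 bits

All three agree: H(U,V) = 0.9887 bits ✓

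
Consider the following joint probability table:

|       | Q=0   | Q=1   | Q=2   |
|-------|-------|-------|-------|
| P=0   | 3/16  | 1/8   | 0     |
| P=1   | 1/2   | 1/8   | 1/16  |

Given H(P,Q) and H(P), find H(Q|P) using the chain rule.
From the chain rule: H(P,Q) = H(P) + H(Q|P)
Therefore: H(Q|P) = H(P,Q) - H(P)

H(P,Q) = -[(3/16)·log₂(3/16) + (1/8)·log₂(1/8) + (1/2)·log₂(1/2) + (1/8)·log₂(1/8) + (1/16)·log₂(1/16)]
  = 0.4528 + 0.3750 + 0.5000 + 0.3750 + 0.2500
  = 1.9528 bits
Marginal P(P) (row sums):
  P(P=0) = 3/16 + 1/8 + 0 = 5/16
  P(P=1) = 1/2 + 1/8 + 1/16 = 11/16
H(P) = -[(5/16)·log₂(5/16) + (11/16)·log₂(11/16)]
  = 0.5244 + 0.3716
  = 0.8960 bits

H(Q|P) = 1.9528 - 0.8960 = 1.0568 bits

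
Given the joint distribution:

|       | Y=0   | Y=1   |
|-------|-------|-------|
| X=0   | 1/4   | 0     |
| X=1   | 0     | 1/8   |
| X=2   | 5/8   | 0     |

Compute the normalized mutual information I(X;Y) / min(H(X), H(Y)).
Marginal P(X) (row sums):
  P(X=0) = 1/4 + 0 = 1/4
  P(X=1) = 0 + 1/8 = 1/8
  P(X=2) = 5/8 + 0 = 5/8
Marginal P(Y) (column sums):
  P(Y=0) = 1/4 + 0 + 5/8 = 7/8
  P(Y=1) = 0 + 1/8 + 0 = 1/8

H(X) = -[(1/4)·log₂(1/4) + (1/8)·log₂(1/8) + (5/8)·log₂(5/8)]
  = 0.5000 + 0.3750 + 0.4238
  = 1.2988 bits
H(Y) = -[(7/8)·log₂(7/8) + (1/8)·log₂(1/8)]
  = 0.1686 + 0.3750
  = 0.5436 bits
H(X,Y) = -[(1/4)·log₂(1/4) + (1/8)·log₂(1/8) + (5/8)·log₂(5/8)]
  = 0.5000 + 0.3750 + 0.4238
  = 1.2988 bits

I(X;Y) = H(X) + H(Y) - H(X,Y)
  = 1.2988 + 0.5436 - 1.2988
  = 0.5436 bits

min(H(X), H(Y)) = min(1.2988, 0.5436) = 0.5436 bits
Normalized MI = 0.5436 / 0.5436 = 1.0000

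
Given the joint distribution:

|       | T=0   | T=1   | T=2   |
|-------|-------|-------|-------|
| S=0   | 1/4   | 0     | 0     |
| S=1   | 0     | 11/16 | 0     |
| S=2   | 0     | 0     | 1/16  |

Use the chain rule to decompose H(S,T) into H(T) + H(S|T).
By the chain rule: H(S,T) = H(T) + H(S|T)

Marginal P(T) (column sums):
  P(T=0) = 1/4 + 0 + 0 = 1/4
  P(T=1) = 0 + 11/16 + 0 = 11/16
  P(T=2) = 0 + 0 + 1/16 = 1/16
H(T) = -[(1/4)·log₂(1/4) + (11/16)·log₂(11/16) + (1/16)·log₂(1/16)]
  = 0.5000 + 0.3716 + 0.2500
  = 1.1216 bits
H(S|T) = -Σ P(S,T)·log₂ P(S|T), where P(S|T) = P(S,T) / P(T)
  (cells with P(S,T) = 0 contribute 0)
  (S=0,T=0): P(S|T) = (1/4)/(1/4) = 1;  -(1/4)·log₂(1) = 0.0000
  (S=1,T=1): P(S|T) = (11/16)/(11/16) = 1;  -(11/16)·log₂(1) = 0.0000
  (S=2,T=2): P(S|T) = (1/16)/(1/16) = 1;  -(1/16)·log₂(1) = 0.0000
H(S|T) = 0.0000 + 0.0000 + 0.0000
  = 0.0000 bits

H(S,T) = H(T) + H(S|T) = 1.1216 + 0.0000 = 1.1216 bits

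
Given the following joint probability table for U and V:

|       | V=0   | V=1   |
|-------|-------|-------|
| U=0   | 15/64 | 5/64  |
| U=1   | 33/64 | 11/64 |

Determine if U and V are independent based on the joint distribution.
Marginal P(U) (row sums):
  P(U=0) = 15/64 + 5/64 = 5/16
  P(U=1) = 33/64 + 11/64 = 11/16
Marginal P(V) (column sums):
  P(V=0) = 15/64 + 33/64 = 3/4
  P(V=1) = 5/64 + 11/64 = 1/4

U and V are independent iff P(U=i,V=j) = P(U=i)·P(V=j) for every cell.
  P(U=0)·P(V=0) = 5/16 × 3/4 = 15/64 = P(U=0,V=0) ✓
  P(U=0)·P(V=1) = 5/16 × 1/4 = 5/64 = P(U=0,V=1) ✓
  P(U=1)·P(V=0) = 11/16 × 3/4 = 33/64 = P(U=1,V=0) ✓
  P(U=1)·P(V=1) = 11/16 × 1/4 = 11/64 = P(U=1,V=1) ✓

Yes, U and V are independent: every cell factors, so I(U;V) = 0 bits.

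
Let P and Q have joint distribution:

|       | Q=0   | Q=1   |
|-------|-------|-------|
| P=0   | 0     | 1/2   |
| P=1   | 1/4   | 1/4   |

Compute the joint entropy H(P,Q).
H(P,Q) = -Σ P(P,Q) log₂ P(P,Q), summed over the non-zero cells:
H(P,Q) = -[(1/2)·log₂(1/2) + (1/4)·log₂(1/4) + (1/4)·log₂(1/4)]
  = 0.5000 + 0.5000 + 0.5000
  = 1.5000 bits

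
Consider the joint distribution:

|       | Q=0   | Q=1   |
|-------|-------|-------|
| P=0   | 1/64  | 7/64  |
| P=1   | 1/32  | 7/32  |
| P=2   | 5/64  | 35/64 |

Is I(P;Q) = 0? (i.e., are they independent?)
Marginal P(P) (row sums):
  P(P=0) = 1/64 + 7/64 = 1/8
  P(P=1) = 1/32 + 7/32 = 1/4
  P(P=2) = 5/64 + 35/64 = 5/8
Marginal P(Q) (column sums):
  P(Q=0) = 1/64 + 1/32 + 5/64 = 1/8
  P(Q=1) = 7/64 + 7/32 + 35/64 = 7/8

P and Q are independent iff P(P=i,Q=j) = P(P=i)·P(Q=j) for every cell.
  P(P=0)·P(Q=0) = 1/8 × 1/8 = 1/64 = P(P=0,Q=0) ✓
  P(P=0)·P(Q=1) = 1/8 × 7/8 = 7/64 = P(P=0,Q=1) ✓
  P(P=1)·P(Q=0) = 1/4 × 1/8 = 1/32 = P(P=1,Q=0) ✓
  P(P=1)·P(Q=1) = 1/4 × 7/8 = 7/32 = P(P=1,Q=1) ✓
  P(P=2)·P(Q=0) = 5/8 × 1/8 = 5/64 = P(P=2,Q=0) ✓
  P(P=2)·P(Q=1) = 5/8 × 7/8 = 35/64 = P(P=2,Q=1) ✓

Yes, P and Q are independent: every cell factors, so I(P;Q) = 0 bits.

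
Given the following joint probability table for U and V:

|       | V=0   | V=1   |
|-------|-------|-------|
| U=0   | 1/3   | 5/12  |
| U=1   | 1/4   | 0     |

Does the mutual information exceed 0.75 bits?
Marginal P(U) (row sums):
  P(U=0) = 1/3 + 5/12 = 3/4
  P(U=1) = 1/4 + 0 = 1/4
Marginal P(V) (column sums):
  P(V=0) = 1/3 + 1/4 = 7/12
  P(V=1) = 5/12 + 0 = 5/12

H(U) = -[(3/4)·log₂(3/4) + (1/4)·log₂(1/4)]
  = 0.3113 + 0.5000
  = 0.8113 bits
H(V) = -[(7/12)·log₂(7/12) + (5/12)·log₂(5/12)]
  = 0.4536 + 0.5263
  = 0.9799 bits
H(U,V) = -[(1/3)·log₂(1/3) + (5/12)·log₂(5/12) + (1/4)·log₂(1/4)]
  = 0.5283 + 0.5263 + 0.5000
  = 1.5546 bits

I(U;V) = H(U) + H(V) - H(U,V)
  = 0.8113 + 0.9799 - 1.5546
  = 0.2366 bits

No. I(U;V) = 0.2366 bits, which is ≤ 0.75 bits.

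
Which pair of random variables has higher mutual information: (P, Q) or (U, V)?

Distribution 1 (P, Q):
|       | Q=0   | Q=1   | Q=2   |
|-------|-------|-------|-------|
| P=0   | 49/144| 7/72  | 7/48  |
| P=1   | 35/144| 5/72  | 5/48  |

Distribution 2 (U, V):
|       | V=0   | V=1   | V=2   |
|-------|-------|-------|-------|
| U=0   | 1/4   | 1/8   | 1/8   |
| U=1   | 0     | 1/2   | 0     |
Distribution 1 (P, Q):
Marginal P(P) (row sums):
  P(P=0) = 49/144 + 7/72 + 7/48 = 7/12
  P(P=1) = 35/144 + 5/72 + 5/48 = 5/12
Marginal P(Q) (column sums):
  P(Q=0) = 49/144 + 35/144 = 7/12
  P(Q=1) = 7/72 + 5/72 = 1/6
  P(Q=2) = 7/48 + 5/48 = 1/4

H(P) = -[(7/12)·log₂(7/12) + (5/12)·log₂(5/12)]
  = 0.4536 + 0.5263
  = 0.9799 bits
H(Q) = -[(7/12)·log₂(7/12) + (1/6)·log₂(1/6) + (1/4)·log₂(1/4)]
  = 0.4536 + 0.4308 + 0.5000
  = 1.3844 bits
H(P,Q) = -[(49/144)·log₂(49/144) + (7/72)·log₂(7/72) + (7/48)·log₂(7/48) + (35/144)·log₂(35/144) + (5/72)·log₂(5/72) + (5/48)·log₂(5/48)]
  = 0.5292 + 0.3269 + 0.4051 + 0.4960 + 0.2672 + 0.3399
  = 2.3643 bits

I(P;Q) = H(P) + H(Q) - H(P,Q)
  = 0.9799 + 1.3844 - 2.3643
  = 0.0000 bits

Distribution 2 (U, V):
Marginal P(U) (row sums):
  P(U=0) = 1/4 + 1/8 + 1/8 = 1/2
  P(U=1) = 0 + 1/2 + 0 = 1/2
Marginal P(V) (column sums):
  P(V=0) = 1/4 + 0 = 1/4
  P(V=1) = 1/8 + 1/2 = 5/8
  P(V=2) = 1/8 + 0 = 1/8

H(U) = -[(1/2)·log₂(1/2) + (1/2)·log₂(1/2)]
  = 0.5000 + 0.5000
  = 1.0000 bits
H(V) = -[(1/4)·log₂(1/4) + (5/8)·log₂(5/8) + (1/8)·log₂(1/8)]
  = 0.5000 + 0.4238 + 0.3750
  = 1.2988 bits
H(U,V) = -[(1/4)·log₂(1/4) + (1/8)·log₂(1/8) + (1/8)·log₂(1/8) + (1/2)·log₂(1/2)]
  = 0.5000 + 0.3750 + 0.3750 + 0.5000
  = 1.7500 bits

I(U;V) = H(U) + H(V) - H(U,V)
  = 1.0000 + 1.2988 - 1.7500
  = 0.5488 bits

I(U;V) = 0.5488 bits > I(P;Q) = 0.0000 bits, so (U, V) has the higher mutual information (stronger dependence).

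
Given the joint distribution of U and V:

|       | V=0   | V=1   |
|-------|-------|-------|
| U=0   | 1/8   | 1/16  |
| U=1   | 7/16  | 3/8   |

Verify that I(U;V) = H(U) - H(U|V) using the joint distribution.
Left side, from I(U;V) = H(U) + H(V) - H(U,V):
Marginal P(U) (row sums):
  P(U=0) = 1/8 + 1/16 = 3/16
  P(U=1) = 7/16 + 3/8 = 13/16
Marginal P(V) (column sums):
  P(V=0) = 1/8 + 7/16 = 9/16
  P(V=1) = 1/16 + 3/8 = 7/16

H(U) = -[(3/16)·log₂(3/16) + (13/16)·log₂(13/16)]
  = 0.4528 + 0.2434
  = 0.6962 bits
H(V) = -[(9/16)·log₂(9/16) + (7/16)·log₂(7/16)]
  = 0.4669 + 0.5218
  = 0.9887 bits
H(U,V) = -[(1/8)·log₂(1/8) + (1/16)·log₂(1/16) + (7/16)·log₂(7/16) + (3/8)·log₂(3/8)]
  = 0.3750 + 0.2500 + 0.5218 + 0.5306
  = 1.6774 bits

I(U;V) = H(U) + H(V) - H(U,V)
  = 0.6962 + 0.9887 - 1.6774
  = 0.0075 bits

Right side, with H(U|V) computed directly from the conditional probabilities:
H(U|V) = -Σ P(U,V)·log₂ P(U|V), where P(U|V) = P(U,V) / P(V)
  (U=0,V=0): P(U|V) = (1/8)/(9/16) = 2/9;  -(1/8)·log₂(2/9) = 0.2712
  (U=0,V=1): P(U|V) = (1/16)/(7/16) = 1/7;  -(1/16)·log₂(1/7) = 0.1755
  (U=1,V=0): P(U|V) = (7/16)/(9/16) = 7/9;  -(7/16)·log₂(7/9) = 0.1586
  (U=1,V=1): P(U|V) = (3/8)/(7/16) = 6/7;  -(3/8)·log₂(6/7) = 0.0834
H(U|V) = 0.2712 + 0.1755 + 0.1586 + 0.0834
  = 0.6887 bits
H(U) - H(U|V) = 0.6962 - 0.6887 = 0.0075 bits

Both sides equal 0.0075 bits, so I(U;V) = H(U) - H(U|V) ✓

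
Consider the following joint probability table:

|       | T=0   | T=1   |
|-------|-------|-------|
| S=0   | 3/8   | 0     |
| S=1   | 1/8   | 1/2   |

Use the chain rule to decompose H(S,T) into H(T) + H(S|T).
By the chain rule: H(S,T) = H(T) + H(S|T)

Marginal P(T) (column sums):
  P(T=0) = 3/8 + 1/8 = 1/2
  P(T=1) = 0 + 1/2 = 1/2
H(T) = -[(1/2)·log₂(1/2) + (1/2)·log₂(1/2)]
  = 0.5000 + 0.5000
  = 1.0000 bits
H(S|T) = -Σ P(S,T)·log₂ P(S|T), where P(S|T) = P(S,T) / P(T)
  (cells with P(S,T) = 0 contribute 0)
  (S=0,T=0): P(S|T) = (3/8)/(1/2) = 3/4;  -(3/8)·log₂(3/4) = 0.1556
  (S=1,T=0): P(S|T) = (1/8)/(1/2) = 1/4;  -(1/8)·log₂(1/4) = 0.2500
  (S=1,T=1): P(S|T) = (1/2)/(1/2) = 1;  -(1/2)·log₂(1) = 0.0000
H(S|T) = 0.1556 + 0.2500 + 0.0000
  = 0.4056 bits

H(S,T) = H(T) + H(S|T) = 1.0000 + 0.4056 = 1.4056 bits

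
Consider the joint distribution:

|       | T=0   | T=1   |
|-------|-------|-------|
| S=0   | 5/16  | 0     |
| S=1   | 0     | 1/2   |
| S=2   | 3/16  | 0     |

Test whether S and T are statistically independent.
Marginal P(S) (row sums):
  P(S=0) = 5/16 + 0 = 5/16
  P(S=1) = 0 + 1/2 = 1/2
  P(S=2) = 3/16 + 0 = 3/16
Marginal P(T) (column sums):
  P(T=0) = 5/16 + 0 + 3/16 = 1/2
  P(T=1) = 0 + 1/2 + 0 = 1/2

S and T are independent iff P(S=i,T=j) = P(S=i)·P(T=j) for every cell.
  P(S=0)·P(T=0) = 5/16 × 1/2 = 5/32, but P(S=0,T=0) = 5/16 ✗

No, S and T are not independent. Quantitatively, I(S;T) > 0:

H(S) = -[(5/16)·log₂(5/16) + (1/2)·log₂(1/2) + (3/16)·log₂(3/16)]
  = 0.5244 + 0.5000 + 0.4528
  = 1.4772 bits
H(T) = -[(1/2)·log₂(1/2) + (1/2)·log₂(1/2)]
  = 0.5000 + 0.5000
  = 1.0000 bits
H(S,T) = -[(5/16)·log₂(5/16) + (1/2)·log₂(1/2) + (3/16)·log₂(3/16)]
  = 0.5244 + 0.5000 + 0.4528
  = 1.4772 bits
I(S;T) = H(S) + H(T) - H(S,T) = 1.4772 + 1.0000 - 1.4772 = 1.0000 bits > 0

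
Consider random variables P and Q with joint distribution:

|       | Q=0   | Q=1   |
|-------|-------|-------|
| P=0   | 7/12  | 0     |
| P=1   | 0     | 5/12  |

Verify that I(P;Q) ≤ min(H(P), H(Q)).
Marginal P(P) (row sums):
  P(P=0) = 7/12 + 0 = 7/12
  P(P=1) = 0 + 5/12 = 5/12
Marginal P(Q) (column sums):
  P(Q=0) = 7/12 + 0 = 7/12
  P(Q=1) = 0 + 5/12 = 5/12

H(P) = -[(7/12)·log₂(7/12) + (5/12)·log₂(5/12)]
  = 0.4536 + 0.5263
  = 0.9799 bits
H(Q) = -[(7/12)·log₂(7/12) + (5/12)·log₂(5/12)]
  = 0.4536 + 0.5263
  = 0.9799 bits
H(P,Q) = -[(7/12)·log₂(7/12) + (5/12)·log₂(5/12)]
  = 0.4536 + 0.5263
  = 0.9799 bits

I(P;Q) = H(P) + H(Q) - H(P,Q)
  = 0.9799 + 0.9799 - 0.9799
  = 0.9799 bits

min(H(P), H(Q)) = min(0.9799, 0.9799) = 0.9799 bits
Since 0.9799 ≤ 0.9799, the bound is satisfied ✓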